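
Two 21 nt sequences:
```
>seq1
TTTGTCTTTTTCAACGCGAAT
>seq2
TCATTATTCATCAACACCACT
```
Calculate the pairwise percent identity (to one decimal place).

57.1%

9 positions differ (2, 3, 4, 6, 9, 10, 16, 18, 20), so 12 of 21 match: 12/21 = 57.14%.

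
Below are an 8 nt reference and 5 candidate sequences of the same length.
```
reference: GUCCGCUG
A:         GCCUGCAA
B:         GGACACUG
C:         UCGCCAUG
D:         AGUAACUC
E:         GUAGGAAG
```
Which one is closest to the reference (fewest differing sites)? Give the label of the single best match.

B

Hamming distances to reference — A: 4; B: 3; C: 5; D: 6; E: 4.
Smallest is B with 3 mismatches.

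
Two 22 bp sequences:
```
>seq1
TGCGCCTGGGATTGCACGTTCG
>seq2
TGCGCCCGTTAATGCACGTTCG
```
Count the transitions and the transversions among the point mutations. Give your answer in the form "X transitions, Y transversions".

Mismatches (1-based):
site 7: T→C (pyrimidine→pyrimidine, transition)
site 9: G→T (purine→pyrimidine, transversion)
site 10: G→T (purine→pyrimidine, transversion)
site 12: T→A (pyrimidine→purine, transversion)

1 transition, 3 transversions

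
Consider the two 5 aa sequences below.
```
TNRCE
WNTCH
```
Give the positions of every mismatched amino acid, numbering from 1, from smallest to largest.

Scanning 1-based: 1: T/W; 3: R/T; 5: E/H.

1, 3, 5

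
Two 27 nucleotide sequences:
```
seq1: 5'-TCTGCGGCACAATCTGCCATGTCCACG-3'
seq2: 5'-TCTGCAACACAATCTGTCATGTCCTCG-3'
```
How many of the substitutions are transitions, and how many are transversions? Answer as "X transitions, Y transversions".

3 transitions, 1 transversion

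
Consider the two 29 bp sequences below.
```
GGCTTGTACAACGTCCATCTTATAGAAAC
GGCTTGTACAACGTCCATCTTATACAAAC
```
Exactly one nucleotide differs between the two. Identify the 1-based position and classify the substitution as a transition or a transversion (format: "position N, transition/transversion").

The sequences differ only at position 25: G→C (purine→pyrimidine), a transversion.

position 25, transversion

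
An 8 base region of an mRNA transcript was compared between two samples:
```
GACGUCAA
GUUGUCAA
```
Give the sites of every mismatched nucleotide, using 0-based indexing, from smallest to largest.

1, 2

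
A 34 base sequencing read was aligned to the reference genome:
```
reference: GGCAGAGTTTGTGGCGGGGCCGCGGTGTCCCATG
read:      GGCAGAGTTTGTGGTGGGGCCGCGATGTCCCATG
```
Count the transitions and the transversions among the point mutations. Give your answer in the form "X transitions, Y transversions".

2 transitions, 0 transversions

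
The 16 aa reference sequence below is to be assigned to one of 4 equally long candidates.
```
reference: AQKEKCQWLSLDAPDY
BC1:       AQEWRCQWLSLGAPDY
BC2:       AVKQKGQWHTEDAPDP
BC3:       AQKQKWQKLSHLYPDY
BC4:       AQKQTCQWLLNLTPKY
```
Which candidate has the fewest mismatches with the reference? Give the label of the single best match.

BC1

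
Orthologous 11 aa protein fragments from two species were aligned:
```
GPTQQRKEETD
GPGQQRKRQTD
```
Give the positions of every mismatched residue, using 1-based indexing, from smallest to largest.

Differences at position 3 (T→G), position 8 (E→R), position 9 (E→Q).

3, 8, 9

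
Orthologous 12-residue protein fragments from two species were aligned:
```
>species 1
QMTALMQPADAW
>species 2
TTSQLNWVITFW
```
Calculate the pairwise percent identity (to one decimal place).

10 positions differ (1, 2, 3, 4, 6, 7, 8, 9, 10, 11), so 2 of 12 match: 2/12 = 16.67%.

16.7%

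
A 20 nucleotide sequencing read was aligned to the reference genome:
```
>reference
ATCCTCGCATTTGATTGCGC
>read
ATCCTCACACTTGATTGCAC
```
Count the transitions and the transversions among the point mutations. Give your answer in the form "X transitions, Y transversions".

Mismatches (1-based):
base 7: G→A (purine→purine, transition)
base 10: T→C (pyrimidine→pyrimidine, transition)
base 19: G→A (purine→purine, transition)

3 transitions, 0 transversions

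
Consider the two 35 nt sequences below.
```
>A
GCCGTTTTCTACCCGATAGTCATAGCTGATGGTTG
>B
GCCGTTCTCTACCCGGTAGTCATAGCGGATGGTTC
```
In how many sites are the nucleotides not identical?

4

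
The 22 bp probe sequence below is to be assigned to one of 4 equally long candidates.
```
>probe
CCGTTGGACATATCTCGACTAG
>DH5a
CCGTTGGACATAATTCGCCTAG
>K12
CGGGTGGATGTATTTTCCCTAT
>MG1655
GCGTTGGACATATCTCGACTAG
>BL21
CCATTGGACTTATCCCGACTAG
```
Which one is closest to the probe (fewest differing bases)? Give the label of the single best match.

Hamming distances to probe — DH5a: 3; K12: 9; MG1655: 1; BL21: 3.
Smallest is MG1655 with 1 mismatch.

MG1655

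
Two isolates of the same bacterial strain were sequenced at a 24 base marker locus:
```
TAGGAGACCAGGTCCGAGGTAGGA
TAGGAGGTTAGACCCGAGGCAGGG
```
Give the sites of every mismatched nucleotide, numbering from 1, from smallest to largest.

7, 8, 9, 12, 13, 20, 24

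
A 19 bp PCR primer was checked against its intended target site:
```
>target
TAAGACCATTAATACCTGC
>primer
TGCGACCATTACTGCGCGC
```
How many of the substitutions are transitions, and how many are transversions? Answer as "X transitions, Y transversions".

3 transitions, 3 transversions

Mismatches (1-based):
base 2: A→G (purine→purine, transition)
base 3: A→C (purine→pyrimidine, transversion)
base 12: A→C (purine→pyrimidine, transversion)
base 14: A→G (purine→purine, transition)
base 16: C→G (pyrimidine→purine, transversion)
base 17: T→C (pyrimidine→pyrimidine, transition)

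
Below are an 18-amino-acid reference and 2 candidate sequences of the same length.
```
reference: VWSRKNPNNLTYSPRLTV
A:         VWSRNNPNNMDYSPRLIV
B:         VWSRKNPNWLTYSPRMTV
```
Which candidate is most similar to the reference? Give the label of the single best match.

Hamming distances to reference — A: 4; B: 2.
Smallest is B with 2 mismatches.

B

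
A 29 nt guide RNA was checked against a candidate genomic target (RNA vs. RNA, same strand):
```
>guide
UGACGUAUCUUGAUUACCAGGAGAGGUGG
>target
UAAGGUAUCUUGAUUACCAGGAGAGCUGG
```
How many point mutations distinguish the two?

Mismatches (1-based): position 2: G→A; position 4: C→G; position 26: G→C.

3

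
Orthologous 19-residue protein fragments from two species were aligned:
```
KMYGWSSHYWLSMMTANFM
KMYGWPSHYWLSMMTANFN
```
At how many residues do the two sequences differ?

2

The sequences differ at residues 6, 19 (1-based) — 2 in total.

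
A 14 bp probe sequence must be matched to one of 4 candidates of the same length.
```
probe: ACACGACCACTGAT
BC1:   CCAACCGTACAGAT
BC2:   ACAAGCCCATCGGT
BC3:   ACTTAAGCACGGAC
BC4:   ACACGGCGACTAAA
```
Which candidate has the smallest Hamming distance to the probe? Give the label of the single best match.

BC4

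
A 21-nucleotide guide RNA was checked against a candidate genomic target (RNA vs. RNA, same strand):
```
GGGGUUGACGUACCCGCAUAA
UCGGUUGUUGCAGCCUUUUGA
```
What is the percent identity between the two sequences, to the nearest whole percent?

10 positions differ (1, 2, 8, 9, 11, 13, 16, 17, 18, 20), so 11 of 21 match: 11/21 = 52.38%.

52%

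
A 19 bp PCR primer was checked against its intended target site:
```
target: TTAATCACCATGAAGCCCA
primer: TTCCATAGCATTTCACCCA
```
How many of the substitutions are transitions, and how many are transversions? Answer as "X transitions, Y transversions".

2 transitions, 7 transversions

Transitions (purine↔purine or pyrimidine↔pyrimidine): 6 C→T, 15 G→A.
Transversions (purine↔pyrimidine): 3 A→C, 4 A→C, 5 T→A, 8 C→G, 12 G→T, 13 A→T, 14 A→C.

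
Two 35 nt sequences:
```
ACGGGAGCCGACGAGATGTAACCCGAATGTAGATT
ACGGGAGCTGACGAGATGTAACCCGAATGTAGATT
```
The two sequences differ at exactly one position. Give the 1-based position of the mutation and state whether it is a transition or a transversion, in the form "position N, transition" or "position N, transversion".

Position 9 changes C→T. C is a pyrimidine and T is a pyrimidine, so this is a transition.

position 9, transition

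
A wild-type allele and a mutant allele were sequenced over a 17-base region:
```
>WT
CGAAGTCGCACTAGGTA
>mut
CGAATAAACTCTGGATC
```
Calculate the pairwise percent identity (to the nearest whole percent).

Mismatches at positions 5, 6, 7, 8, 10, 13, 15, 17 (1-based): 8 of 17.
Identical positions: 9/17 = 52.94% → 53%.

53%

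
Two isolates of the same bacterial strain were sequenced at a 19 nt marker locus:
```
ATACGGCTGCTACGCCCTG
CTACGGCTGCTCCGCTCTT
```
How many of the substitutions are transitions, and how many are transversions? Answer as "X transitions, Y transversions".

1 transition, 3 transversions

Transitions (purine↔purine or pyrimidine↔pyrimidine): 16 C→T.
Transversions (purine↔pyrimidine): 1 A→C, 12 A→C, 19 G→T.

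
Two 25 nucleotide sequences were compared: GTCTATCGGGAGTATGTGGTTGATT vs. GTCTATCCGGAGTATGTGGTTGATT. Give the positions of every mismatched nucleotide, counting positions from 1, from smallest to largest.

8

Differences at position 8 (G→C).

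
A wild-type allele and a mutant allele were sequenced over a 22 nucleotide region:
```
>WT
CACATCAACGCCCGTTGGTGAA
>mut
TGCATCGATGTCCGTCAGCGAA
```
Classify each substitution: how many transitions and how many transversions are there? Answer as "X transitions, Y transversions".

Transitions (purine↔purine or pyrimidine↔pyrimidine): 1 C→T, 2 A→G, 7 A→G, 9 C→T, 11 C→T, 16 T→C, 17 G→A, 19 T→C.
Transversions (purine↔pyrimidine): none.

8 transitions, 0 transversions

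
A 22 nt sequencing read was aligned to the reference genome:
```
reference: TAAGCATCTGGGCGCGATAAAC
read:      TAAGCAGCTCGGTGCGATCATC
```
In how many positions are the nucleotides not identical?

The sequences differ at positions 7, 10, 13, 19, 21 (1-based) — 5 in total.

5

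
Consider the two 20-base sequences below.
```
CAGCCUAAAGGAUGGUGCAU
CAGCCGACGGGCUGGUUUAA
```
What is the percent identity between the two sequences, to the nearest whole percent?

Mismatches at positions 6, 8, 9, 12, 17, 18, 20 (1-based): 7 of 20.
Identical positions: 13/20 = 65% → 65%.

65%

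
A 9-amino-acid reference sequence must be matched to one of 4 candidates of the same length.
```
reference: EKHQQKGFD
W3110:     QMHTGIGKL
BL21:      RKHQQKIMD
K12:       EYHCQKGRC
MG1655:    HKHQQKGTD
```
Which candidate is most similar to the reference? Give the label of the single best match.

MG1655

Hamming distances to reference — W3110: 7; BL21: 3; K12: 4; MG1655: 2.
Smallest is MG1655 with 2 mismatches.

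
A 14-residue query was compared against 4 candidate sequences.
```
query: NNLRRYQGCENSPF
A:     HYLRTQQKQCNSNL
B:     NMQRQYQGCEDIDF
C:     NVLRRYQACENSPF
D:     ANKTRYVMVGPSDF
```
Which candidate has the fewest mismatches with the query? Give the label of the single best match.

Hamming distances to query — A: 9; B: 6; C: 2; D: 9.
Smallest is C with 2 mismatches.

C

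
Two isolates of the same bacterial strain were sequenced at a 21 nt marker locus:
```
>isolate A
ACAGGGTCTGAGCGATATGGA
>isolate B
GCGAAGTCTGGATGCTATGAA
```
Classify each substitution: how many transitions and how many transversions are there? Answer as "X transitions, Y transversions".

Mismatches (1-based):
base 1: A→G (purine→purine, transition)
base 3: A→G (purine→purine, transition)
base 4: G→A (purine→purine, transition)
base 5: G→A (purine→purine, transition)
base 11: A→G (purine→purine, transition)
base 12: G→A (purine→purine, transition)
base 13: C→T (pyrimidine→pyrimidine, transition)
base 15: A→C (purine→pyrimidine, transversion)
base 20: G→A (purine→purine, transition)

8 transitions, 1 transversion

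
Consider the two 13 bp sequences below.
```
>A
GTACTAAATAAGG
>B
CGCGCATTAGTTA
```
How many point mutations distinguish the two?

Comparing position by position, 12 sites differ: 1 (G/C), 2 (T/G), 3 (A/C), 4 (C/G), 5 (T/C), 7 (A/T), 8 (A/T), 9 (T/A), 10 (A/G), 11 (A/T), 12 (G/T), 13 (G/A).

12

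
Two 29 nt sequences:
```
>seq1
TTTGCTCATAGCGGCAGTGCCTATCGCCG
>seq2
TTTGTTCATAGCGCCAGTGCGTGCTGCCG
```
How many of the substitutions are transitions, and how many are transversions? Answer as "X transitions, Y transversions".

4 transitions, 2 transversions

Transitions (purine↔purine or pyrimidine↔pyrimidine): 5 C→T, 23 A→G, 24 T→C, 25 C→T.
Transversions (purine↔pyrimidine): 14 G→C, 21 C→G.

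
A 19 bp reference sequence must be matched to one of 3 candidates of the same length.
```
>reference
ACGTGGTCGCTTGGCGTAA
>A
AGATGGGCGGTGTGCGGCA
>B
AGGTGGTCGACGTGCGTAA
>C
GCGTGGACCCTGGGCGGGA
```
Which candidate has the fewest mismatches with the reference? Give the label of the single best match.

A differs at 8 sites; B differs at 5 sites; C differs at 6 sites. The closest is B.

B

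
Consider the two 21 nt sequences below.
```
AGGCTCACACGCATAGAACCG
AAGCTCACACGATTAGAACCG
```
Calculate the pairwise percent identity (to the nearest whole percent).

86%

Mismatches at positions 2, 12, 13 (1-based): 3 of 21.
Identical positions: 18/21 = 85.71% → 86%.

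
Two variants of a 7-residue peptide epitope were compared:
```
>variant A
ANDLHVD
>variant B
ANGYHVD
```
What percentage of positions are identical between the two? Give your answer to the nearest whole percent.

71%

Mismatches at positions 3, 4 (1-based): 2 of 7.
Identical positions: 5/7 = 71.43% → 71%.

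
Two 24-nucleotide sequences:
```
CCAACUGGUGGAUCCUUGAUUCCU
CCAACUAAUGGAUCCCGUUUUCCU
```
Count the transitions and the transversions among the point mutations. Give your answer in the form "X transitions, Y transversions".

3 transitions, 3 transversions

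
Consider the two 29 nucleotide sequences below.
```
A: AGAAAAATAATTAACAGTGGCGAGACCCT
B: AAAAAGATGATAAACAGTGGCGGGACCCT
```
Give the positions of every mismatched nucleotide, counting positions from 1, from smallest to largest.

2, 6, 9, 12, 23

Differences at position 2 (G→A), position 6 (A→G), position 9 (A→G), position 12 (T→A), position 23 (A→G).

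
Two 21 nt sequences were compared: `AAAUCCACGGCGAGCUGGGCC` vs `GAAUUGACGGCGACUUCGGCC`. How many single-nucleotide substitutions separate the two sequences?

Comparing position by position, 6 positions differ: 1 (A/G), 5 (C/U), 6 (C/G), 14 (G/C), 15 (C/U), 17 (G/C).

6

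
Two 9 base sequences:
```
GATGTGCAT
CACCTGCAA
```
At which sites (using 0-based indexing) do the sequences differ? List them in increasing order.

0, 2, 3, 8

Differences at site 0 (G→C), site 2 (T→C), site 3 (G→C), site 8 (T→A).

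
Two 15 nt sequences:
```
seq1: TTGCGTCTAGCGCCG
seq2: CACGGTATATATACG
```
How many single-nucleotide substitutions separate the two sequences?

The sequences differ at sites 1, 2, 3, 4, 7, 10, 11, 12, 13 (1-based) — 9 in total.

9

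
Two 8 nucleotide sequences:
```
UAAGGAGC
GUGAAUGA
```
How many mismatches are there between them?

The sequences differ at bases 1, 2, 3, 4, 5, 6, 8 (1-based) — 7 in total.

7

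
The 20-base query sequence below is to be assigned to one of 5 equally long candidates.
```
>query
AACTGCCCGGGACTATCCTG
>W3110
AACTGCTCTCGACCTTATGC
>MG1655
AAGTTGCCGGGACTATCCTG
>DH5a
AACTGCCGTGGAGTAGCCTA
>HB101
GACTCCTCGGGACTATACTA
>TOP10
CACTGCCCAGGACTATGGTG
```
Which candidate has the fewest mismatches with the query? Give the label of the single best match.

W3110 differs at 9 sites; MG1655 differs at 3 sites; DH5a differs at 5 sites; HB101 differs at 5 sites; TOP10 differs at 4 sites. The closest is MG1655.

MG1655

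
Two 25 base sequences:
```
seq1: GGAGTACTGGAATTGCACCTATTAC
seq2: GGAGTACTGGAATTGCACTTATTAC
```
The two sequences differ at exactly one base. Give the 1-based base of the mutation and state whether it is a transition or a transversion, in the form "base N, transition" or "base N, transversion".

base 19, transition

The sequences differ only at base 19: C→T (pyrimidine→pyrimidine), a transition.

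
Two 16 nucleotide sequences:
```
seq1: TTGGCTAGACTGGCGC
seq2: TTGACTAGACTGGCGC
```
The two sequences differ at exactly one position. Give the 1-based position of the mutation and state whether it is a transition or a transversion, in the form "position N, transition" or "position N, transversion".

position 4, transition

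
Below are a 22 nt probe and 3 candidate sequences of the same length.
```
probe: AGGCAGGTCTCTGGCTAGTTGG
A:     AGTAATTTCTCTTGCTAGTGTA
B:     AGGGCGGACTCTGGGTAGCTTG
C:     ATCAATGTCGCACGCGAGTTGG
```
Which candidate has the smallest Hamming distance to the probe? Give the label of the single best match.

B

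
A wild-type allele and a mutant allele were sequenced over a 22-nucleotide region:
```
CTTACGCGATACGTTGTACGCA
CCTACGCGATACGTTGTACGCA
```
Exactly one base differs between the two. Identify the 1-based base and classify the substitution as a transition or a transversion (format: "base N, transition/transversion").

The sequences differ only at base 2: T→C (pyrimidine→pyrimidine), a transition.

base 2, transition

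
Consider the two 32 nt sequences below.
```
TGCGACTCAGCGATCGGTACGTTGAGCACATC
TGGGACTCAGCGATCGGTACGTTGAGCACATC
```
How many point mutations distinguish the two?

1

Mismatches (1-based): base 3: C→G.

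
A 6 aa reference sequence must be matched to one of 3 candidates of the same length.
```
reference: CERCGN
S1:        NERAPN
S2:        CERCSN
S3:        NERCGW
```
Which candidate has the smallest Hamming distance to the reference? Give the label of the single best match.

S2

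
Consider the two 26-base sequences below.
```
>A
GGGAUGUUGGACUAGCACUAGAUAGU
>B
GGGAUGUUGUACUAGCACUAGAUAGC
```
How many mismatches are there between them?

Mismatches (1-based): position 10: G→U; position 26: U→C.

2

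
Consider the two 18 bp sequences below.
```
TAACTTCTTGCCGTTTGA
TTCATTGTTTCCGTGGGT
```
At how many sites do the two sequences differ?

8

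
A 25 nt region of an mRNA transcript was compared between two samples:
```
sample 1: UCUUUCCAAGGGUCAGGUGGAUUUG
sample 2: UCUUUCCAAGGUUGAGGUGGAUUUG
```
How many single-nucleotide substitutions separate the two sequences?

The sequences differ at positions 12, 14 (1-based) — 2 in total.

2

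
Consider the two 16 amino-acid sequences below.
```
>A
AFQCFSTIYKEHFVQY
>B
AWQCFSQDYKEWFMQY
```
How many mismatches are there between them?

Mismatches (1-based): position 2: F→W; position 7: T→Q; position 8: I→D; position 12: H→W; position 14: V→M.

5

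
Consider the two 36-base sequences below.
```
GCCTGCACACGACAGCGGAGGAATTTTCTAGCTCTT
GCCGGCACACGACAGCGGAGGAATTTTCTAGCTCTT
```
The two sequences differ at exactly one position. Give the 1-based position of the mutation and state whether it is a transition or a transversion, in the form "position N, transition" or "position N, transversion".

position 4, transversion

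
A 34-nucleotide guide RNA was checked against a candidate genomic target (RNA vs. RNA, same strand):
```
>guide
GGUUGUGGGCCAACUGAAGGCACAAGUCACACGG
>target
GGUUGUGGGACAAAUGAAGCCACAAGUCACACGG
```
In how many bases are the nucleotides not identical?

The sequences differ at bases 10, 14, 20 (1-based) — 3 in total.

3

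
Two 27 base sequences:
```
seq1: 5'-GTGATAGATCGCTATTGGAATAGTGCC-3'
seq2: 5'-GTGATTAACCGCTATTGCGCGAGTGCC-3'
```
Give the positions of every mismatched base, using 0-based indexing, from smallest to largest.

Differences at position 5 (A→T), position 6 (G→A), position 8 (T→C), position 17 (G→C), position 18 (A→G), position 19 (A→C), position 20 (T→G).

5, 6, 8, 17, 18, 19, 20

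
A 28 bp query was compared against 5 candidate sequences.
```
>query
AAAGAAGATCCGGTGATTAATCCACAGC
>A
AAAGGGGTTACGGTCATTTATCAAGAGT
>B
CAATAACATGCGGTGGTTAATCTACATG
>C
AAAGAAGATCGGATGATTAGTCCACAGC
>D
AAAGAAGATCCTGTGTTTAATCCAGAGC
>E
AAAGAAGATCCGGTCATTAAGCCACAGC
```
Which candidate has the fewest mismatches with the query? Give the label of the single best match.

A differs at 9 positions; B differs at 8 positions; C differs at 3 positions; D differs at 3 positions; E differs at 2 positions. The closest is E.

E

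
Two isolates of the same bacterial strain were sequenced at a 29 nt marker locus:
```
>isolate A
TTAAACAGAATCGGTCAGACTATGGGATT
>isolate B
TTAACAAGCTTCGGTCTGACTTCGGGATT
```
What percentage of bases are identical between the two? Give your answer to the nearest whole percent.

76%

Mismatches at positions 5, 6, 9, 10, 17, 22, 23 (1-based): 7 of 29.
Identical positions: 22/29 = 75.86% → 76%.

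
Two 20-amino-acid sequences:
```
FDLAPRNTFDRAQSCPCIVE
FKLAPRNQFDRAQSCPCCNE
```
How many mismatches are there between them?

4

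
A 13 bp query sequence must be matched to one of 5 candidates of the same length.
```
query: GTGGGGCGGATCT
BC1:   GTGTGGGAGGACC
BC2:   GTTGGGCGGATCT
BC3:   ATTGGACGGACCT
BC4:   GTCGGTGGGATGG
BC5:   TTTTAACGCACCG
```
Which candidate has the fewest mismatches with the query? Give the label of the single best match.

BC2

Hamming distances to query — BC1: 6; BC2: 1; BC3: 4; BC4: 5; BC5: 8.
Smallest is BC2 with 1 mismatch.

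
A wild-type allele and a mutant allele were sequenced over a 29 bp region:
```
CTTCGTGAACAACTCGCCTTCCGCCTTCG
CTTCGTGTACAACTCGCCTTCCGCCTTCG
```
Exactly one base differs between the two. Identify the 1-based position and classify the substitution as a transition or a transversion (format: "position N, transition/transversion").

position 8, transversion

Position 8 changes A→T. A is a purine and T is a pyrimidine, so this is a transversion.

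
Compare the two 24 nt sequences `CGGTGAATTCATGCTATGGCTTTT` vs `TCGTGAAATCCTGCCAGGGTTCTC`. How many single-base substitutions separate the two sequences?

9

The sequences differ at bases 1, 2, 8, 11, 15, 17, 20, 22, 24 (1-based) — 9 in total.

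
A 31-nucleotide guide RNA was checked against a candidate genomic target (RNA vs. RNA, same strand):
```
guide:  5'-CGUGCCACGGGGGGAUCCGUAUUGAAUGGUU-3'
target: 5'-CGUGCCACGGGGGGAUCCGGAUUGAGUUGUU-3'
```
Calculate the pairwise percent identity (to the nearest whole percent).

90%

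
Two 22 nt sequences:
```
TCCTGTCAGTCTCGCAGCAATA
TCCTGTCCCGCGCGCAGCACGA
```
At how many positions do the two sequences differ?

Comparing position by position, 6 positions differ: 8 (A/C), 9 (G/C), 10 (T/G), 12 (T/G), 20 (A/C), 21 (T/G).

6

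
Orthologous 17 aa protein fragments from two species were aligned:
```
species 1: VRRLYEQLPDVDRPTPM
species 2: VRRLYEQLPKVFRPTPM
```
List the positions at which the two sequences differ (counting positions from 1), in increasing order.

Scanning 1-based: 10: D/K; 12: D/F.

10, 12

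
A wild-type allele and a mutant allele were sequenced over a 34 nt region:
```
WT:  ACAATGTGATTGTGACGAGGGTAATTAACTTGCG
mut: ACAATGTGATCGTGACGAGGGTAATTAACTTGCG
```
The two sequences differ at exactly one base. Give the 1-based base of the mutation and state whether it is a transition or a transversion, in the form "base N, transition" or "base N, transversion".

base 11, transition

The sequences differ only at base 11: T→C (pyrimidine→pyrimidine), a transition.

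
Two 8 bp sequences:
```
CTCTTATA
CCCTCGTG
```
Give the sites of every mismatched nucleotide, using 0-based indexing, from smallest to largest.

1, 4, 5, 7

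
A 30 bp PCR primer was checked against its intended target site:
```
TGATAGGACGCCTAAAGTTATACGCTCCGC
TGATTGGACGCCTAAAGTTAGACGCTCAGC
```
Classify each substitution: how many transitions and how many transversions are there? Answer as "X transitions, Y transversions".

Transitions (purine↔purine or pyrimidine↔pyrimidine): none.
Transversions (purine↔pyrimidine): 5 A→T, 21 T→G, 28 C→A.

0 transitions, 3 transversions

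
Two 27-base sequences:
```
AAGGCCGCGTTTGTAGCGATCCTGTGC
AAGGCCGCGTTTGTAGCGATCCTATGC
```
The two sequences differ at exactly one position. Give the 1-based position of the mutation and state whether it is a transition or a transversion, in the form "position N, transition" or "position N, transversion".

Position 24 changes G→A. G is a purine and A is a purine, so this is a transition.

position 24, transition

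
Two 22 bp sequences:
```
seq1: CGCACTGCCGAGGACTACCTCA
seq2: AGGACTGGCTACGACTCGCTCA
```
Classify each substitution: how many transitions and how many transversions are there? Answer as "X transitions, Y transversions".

0 transitions, 7 transversions

Transitions (purine↔purine or pyrimidine↔pyrimidine): none.
Transversions (purine↔pyrimidine): 1 C→A, 3 C→G, 8 C→G, 10 G→T, 12 G→C, 17 A→C, 18 C→G.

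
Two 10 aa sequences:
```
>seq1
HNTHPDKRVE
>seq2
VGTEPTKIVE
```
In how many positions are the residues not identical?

5

The sequences differ at positions 1, 2, 4, 6, 8 (1-based) — 5 in total.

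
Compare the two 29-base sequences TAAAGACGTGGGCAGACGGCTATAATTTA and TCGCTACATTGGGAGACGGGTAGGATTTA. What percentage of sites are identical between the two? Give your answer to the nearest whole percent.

66%

10 positions differ (2, 3, 4, 5, 8, 10, 13, 20, 23, 24), so 19 of 29 match: 19/29 = 65.52%.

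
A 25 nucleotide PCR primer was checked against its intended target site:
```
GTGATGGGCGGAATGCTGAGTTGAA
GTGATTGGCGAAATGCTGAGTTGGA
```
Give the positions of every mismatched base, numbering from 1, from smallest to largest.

6, 11, 24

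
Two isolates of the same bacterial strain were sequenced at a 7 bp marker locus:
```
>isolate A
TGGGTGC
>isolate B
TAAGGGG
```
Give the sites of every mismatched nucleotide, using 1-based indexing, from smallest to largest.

2, 3, 5, 7

Differences at site 2 (G→A), site 3 (G→A), site 5 (T→G), site 7 (C→G).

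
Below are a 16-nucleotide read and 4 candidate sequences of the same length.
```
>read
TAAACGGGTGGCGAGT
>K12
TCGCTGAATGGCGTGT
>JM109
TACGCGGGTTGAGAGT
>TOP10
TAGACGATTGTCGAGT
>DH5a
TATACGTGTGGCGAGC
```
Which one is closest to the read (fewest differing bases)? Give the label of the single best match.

Hamming distances to read — K12: 7; JM109: 4; TOP10: 4; DH5a: 3.
Smallest is DH5a with 3 mismatches.

DH5a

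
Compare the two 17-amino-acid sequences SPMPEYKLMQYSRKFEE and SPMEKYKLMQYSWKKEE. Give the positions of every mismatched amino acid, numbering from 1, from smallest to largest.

4, 5, 13, 15

Scanning 1-based: 4: P/E; 5: E/K; 13: R/W; 15: F/K.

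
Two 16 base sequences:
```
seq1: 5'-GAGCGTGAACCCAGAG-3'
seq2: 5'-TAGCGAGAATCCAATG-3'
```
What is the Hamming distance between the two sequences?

Mismatches (1-based): position 1: G→T; position 6: T→A; position 10: C→T; position 14: G→A; position 15: A→T.

5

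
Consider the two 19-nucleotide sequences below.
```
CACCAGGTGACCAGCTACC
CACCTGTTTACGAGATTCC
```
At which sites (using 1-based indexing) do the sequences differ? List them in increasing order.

Scanning 1-based: 5: A/T; 7: G/T; 9: G/T; 12: C/G; 15: C/A; 17: A/T.

5, 7, 9, 12, 15, 17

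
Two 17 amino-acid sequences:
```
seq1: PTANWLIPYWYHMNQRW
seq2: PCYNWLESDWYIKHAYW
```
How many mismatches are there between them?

10

Comparing position by position, 10 residues differ: 2 (T/C), 3 (A/Y), 7 (I/E), 8 (P/S), 9 (Y/D), 12 (H/I), 13 (M/K), 14 (N/H), 15 (Q/A), 16 (R/Y).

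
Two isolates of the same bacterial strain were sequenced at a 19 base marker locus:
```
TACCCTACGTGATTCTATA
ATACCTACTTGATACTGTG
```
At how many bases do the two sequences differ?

The sequences differ at bases 1, 2, 3, 9, 14, 17, 19 (1-based) — 7 in total.

7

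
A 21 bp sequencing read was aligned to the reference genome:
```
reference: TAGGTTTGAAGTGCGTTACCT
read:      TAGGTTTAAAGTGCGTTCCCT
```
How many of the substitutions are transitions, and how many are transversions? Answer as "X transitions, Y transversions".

1 transition, 1 transversion

Transitions (purine↔purine or pyrimidine↔pyrimidine): 8 G→A.
Transversions (purine↔pyrimidine): 18 A→C.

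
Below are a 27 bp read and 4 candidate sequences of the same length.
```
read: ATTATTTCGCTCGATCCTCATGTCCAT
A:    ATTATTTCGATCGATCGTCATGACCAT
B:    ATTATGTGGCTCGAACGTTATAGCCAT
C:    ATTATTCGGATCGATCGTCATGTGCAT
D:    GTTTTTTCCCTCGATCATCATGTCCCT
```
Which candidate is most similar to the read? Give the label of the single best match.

A differs at 3 sites; B differs at 7 sites; C differs at 5 sites; D differs at 5 sites. The closest is A.

A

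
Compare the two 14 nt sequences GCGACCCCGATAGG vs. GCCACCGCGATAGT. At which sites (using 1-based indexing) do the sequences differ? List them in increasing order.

Scanning 1-based: 3: G/C; 7: C/G; 14: G/T.

3, 7, 14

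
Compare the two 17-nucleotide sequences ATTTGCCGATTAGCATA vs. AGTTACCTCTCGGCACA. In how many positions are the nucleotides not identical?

Mismatches (1-based): position 2: T→G; position 5: G→A; position 8: G→T; position 9: A→C; position 11: T→C; position 12: A→G; position 16: T→C.

7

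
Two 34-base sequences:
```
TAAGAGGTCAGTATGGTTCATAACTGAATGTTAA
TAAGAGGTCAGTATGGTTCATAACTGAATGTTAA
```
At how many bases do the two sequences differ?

0

The two sequences are identical at every position.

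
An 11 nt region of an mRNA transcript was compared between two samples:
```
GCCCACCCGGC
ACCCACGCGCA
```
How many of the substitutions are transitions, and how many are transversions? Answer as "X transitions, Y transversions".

1 transition, 3 transversions

Mismatches (1-based):
position 1: G→A (purine→purine, transition)
position 7: C→G (pyrimidine→purine, transversion)
position 10: G→C (purine→pyrimidine, transversion)
position 11: C→A (pyrimidine→purine, transversion)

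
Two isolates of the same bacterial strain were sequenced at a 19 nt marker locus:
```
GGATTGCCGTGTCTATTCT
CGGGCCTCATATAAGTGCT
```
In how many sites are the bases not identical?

The sequences differ at sites 1, 3, 4, 5, 6, 7, 9, 11, 13, 14, 15, 17 (1-based) — 12 in total.

12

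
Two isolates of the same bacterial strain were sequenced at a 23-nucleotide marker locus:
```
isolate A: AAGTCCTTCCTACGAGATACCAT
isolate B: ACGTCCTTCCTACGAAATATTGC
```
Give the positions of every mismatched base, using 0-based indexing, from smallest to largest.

1, 15, 19, 20, 21, 22

Differences at position 1 (A→C), position 15 (G→A), position 19 (C→T), position 20 (C→T), position 21 (A→G), position 22 (T→C).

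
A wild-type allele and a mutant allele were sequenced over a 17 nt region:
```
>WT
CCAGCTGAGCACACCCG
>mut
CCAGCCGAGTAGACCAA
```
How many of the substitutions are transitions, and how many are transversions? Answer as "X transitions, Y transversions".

Transitions (purine↔purine or pyrimidine↔pyrimidine): 6 T→C, 10 C→T, 17 G→A.
Transversions (purine↔pyrimidine): 12 C→G, 16 C→A.

3 transitions, 2 transversions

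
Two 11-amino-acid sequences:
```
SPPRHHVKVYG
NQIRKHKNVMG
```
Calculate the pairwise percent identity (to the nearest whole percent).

7 positions differ (1, 2, 3, 5, 7, 8, 10), so 4 of 11 match: 4/11 = 36.36%.

36%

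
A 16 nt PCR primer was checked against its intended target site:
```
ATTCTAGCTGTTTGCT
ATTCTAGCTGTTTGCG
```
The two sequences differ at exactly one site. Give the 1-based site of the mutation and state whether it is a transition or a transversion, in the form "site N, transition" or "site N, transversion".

site 16, transversion

Site 16 changes T→G. T is a pyrimidine and G is a purine, so this is a transversion.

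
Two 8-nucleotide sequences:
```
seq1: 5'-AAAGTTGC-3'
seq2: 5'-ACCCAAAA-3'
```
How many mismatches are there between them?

7

Mismatches (1-based): site 2: A→C; site 3: A→C; site 4: G→C; site 5: T→A; site 6: T→A; site 7: G→A; site 8: C→A.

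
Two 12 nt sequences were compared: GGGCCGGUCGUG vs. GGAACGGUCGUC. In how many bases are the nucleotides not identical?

3

Mismatches (1-based): base 3: G→A; base 4: C→A; base 12: G→C.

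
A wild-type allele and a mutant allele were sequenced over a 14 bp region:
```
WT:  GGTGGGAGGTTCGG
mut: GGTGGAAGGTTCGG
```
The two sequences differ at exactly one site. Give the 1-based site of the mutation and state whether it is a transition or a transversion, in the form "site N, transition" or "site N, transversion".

site 6, transition

Site 6 changes G→A. G is a purine and A is a purine, so this is a transition.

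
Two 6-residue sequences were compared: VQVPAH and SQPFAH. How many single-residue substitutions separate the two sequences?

The sequences differ at positions 1, 3, 4 (1-based) — 3 in total.

3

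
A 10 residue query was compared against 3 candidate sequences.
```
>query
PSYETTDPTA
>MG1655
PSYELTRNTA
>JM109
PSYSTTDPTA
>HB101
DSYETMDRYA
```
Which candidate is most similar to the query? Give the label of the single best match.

JM109

Hamming distances to query — MG1655: 3; JM109: 1; HB101: 4.
Smallest is JM109 with 1 mismatch.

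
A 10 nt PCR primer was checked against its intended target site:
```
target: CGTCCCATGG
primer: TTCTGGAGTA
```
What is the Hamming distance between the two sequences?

9

The sequences differ at positions 1, 2, 3, 4, 5, 6, 8, 9, 10 (1-based) — 9 in total.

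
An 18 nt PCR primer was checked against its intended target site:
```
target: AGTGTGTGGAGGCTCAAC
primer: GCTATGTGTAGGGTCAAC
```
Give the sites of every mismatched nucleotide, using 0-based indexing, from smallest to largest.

0, 1, 3, 8, 12

Scanning 0-based: 0: A/G; 1: G/C; 3: G/A; 8: G/T; 12: C/G.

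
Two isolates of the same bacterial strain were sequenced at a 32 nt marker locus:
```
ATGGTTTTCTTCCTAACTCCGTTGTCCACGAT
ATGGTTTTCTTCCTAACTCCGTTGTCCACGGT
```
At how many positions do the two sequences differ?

Mismatches (1-based): position 31: A→G.

1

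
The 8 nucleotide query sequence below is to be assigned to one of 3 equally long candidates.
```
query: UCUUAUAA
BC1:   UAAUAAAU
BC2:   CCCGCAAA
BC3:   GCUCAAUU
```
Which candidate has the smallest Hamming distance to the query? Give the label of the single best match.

BC1

Hamming distances to query — BC1: 4; BC2: 5; BC3: 5.
Smallest is BC1 with 4 mismatches.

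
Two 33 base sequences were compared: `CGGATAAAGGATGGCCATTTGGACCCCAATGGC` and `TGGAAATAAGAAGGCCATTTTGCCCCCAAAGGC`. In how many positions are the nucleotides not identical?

8

Comparing position by position, 8 positions differ: 1 (C/T), 5 (T/A), 7 (A/T), 9 (G/A), 12 (T/A), 21 (G/T), 23 (A/C), 30 (T/A).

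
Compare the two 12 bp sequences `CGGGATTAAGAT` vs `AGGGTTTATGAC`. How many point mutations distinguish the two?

Mismatches (1-based): site 1: C→A; site 5: A→T; site 9: A→T; site 12: T→C.

4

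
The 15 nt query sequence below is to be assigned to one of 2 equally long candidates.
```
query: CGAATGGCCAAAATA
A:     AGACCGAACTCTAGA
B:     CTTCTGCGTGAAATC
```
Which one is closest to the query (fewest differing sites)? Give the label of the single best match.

Hamming distances to query — A: 9; B: 8.
Smallest is B with 8 mismatches.

B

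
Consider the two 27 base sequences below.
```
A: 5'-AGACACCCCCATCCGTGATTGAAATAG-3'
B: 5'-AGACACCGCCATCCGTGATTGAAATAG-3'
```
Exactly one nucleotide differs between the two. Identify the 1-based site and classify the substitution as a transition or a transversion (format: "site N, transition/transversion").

site 8, transversion

Site 8 changes C→G. C is a pyrimidine and G is a purine, so this is a transversion.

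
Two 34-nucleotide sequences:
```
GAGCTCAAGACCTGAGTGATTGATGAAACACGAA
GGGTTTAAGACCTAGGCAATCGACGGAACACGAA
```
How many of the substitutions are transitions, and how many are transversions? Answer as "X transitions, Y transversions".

10 transitions, 0 transversions

Mismatches (1-based):
position 2: A→G (purine→purine, transition)
position 4: C→T (pyrimidine→pyrimidine, transition)
position 6: C→T (pyrimidine→pyrimidine, transition)
position 14: G→A (purine→purine, transition)
position 15: A→G (purine→purine, transition)
position 17: T→C (pyrimidine→pyrimidine, transition)
position 18: G→A (purine→purine, transition)
position 21: T→C (pyrimidine→pyrimidine, transition)
position 24: T→C (pyrimidine→pyrimidine, transition)
position 26: A→G (purine→purine, transition)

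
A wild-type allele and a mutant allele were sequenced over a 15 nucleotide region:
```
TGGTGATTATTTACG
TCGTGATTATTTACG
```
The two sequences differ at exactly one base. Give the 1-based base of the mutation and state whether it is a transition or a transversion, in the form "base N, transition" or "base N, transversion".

base 2, transversion

Base 2 changes G→C. G is a purine and C is a pyrimidine, so this is a transversion.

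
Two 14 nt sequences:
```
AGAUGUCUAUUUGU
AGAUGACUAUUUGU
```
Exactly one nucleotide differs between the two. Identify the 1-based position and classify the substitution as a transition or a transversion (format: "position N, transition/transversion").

position 6, transversion

The sequences differ only at position 6: U→A (pyrimidine→purine), a transversion.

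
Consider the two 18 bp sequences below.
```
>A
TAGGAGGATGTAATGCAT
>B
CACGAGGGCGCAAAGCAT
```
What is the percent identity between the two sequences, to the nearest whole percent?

6 positions differ (1, 3, 8, 9, 11, 14), so 12 of 18 match: 12/18 = 66.67%.

67%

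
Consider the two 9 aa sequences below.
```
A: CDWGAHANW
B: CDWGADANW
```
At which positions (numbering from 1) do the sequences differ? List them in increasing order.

Scanning 1-based: 6: H/D.

6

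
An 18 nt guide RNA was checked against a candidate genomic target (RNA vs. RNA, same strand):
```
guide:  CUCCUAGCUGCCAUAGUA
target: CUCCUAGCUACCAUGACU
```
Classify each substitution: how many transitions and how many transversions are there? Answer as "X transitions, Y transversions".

4 transitions, 1 transversion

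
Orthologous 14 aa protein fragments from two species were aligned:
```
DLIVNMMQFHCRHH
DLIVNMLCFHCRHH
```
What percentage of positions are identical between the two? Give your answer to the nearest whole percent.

2 positions differ (7, 8), so 12 of 14 match: 12/14 = 85.71%.

86%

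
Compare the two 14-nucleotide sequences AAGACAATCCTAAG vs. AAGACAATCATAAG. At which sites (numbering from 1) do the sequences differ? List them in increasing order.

10

Scanning 1-based: 10: C/A.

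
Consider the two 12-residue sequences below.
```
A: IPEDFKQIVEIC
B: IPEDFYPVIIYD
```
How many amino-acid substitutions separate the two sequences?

7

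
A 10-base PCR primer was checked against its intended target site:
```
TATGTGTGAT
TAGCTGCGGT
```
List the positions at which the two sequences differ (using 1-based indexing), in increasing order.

3, 4, 7, 9

Differences at position 3 (T→G), position 4 (G→C), position 7 (T→C), position 9 (A→G).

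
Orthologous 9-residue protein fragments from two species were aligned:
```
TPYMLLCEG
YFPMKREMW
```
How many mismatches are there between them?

8

The sequences differ at residues 1, 2, 3, 5, 6, 7, 8, 9 (1-based) — 8 in total.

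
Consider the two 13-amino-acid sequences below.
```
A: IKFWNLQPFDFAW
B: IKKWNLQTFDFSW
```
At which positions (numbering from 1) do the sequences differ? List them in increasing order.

3, 8, 12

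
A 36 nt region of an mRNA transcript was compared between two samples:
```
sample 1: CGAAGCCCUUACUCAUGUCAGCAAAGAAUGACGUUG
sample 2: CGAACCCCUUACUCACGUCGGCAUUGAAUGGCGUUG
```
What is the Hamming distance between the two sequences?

6

The sequences differ at positions 5, 16, 20, 24, 25, 31 (1-based) — 6 in total.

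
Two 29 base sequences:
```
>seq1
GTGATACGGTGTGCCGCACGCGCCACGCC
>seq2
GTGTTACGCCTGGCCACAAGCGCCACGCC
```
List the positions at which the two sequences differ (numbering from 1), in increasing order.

Differences at position 4 (A→T), position 9 (G→C), position 10 (T→C), position 11 (G→T), position 12 (T→G), position 16 (G→A), position 19 (C→A).

4, 9, 10, 11, 12, 16, 19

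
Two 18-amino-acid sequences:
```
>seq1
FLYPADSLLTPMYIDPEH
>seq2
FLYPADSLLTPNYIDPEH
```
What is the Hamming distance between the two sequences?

Mismatches (1-based): position 12: M→N.

1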